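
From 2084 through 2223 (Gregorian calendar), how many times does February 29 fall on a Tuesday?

Leap years in 2084–2223: 33 of them.
Feb 29 weekday advances by 5 (mod 7) from one leap year to the next four years later (or differs when a century non-leap intervenes).
Leap-day weekdays: 2084:Tue✓ 2088:Sun 2092:Fri 2096:Wed 2104:Fri 2108:Wed 2112:Mon 2116:Sat 2120:Thu 2124:Tue✓ 2128:Sun 2132:Fri 2136:Wed …(7 more)… 2168:Mon 2172:Sat 2176:Thu 2180:Tue✓ 2184:Sun 2188:Fri 2192:Wed 2196:Mon 2204:Wed 2208:Mon 2212:Sat 2216:Thu 2220:Tue✓
Tuesday: 2084, 2124, 2152, 2180, 2220 → 5.

5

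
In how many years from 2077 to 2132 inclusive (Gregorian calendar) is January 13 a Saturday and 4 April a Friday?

0

Check each year's weekday for January 13 and 4 April:
  2077: Wed/Sun  2078: Thu/Mon  2079: Fri/Tue  2080: Sat/Thu  2081: Mon/Fri  2082: Tue/Sat  2083: Wed/Sun  2084: Thu/Tue  2085: Sat/Wed  2086: Sun/Thu  2087: Mon/Fri  2088: Tue/Sun  2089: Thu/Mon  2090: Fri/Tue  …(28 more)…  2119: Fri/Tue  2120: Sat/Thu  2121: Mon/Fri  2122: Tue/Sat  2123: Wed/Sun  2124: Thu/Tue  2125: Sat/Wed  2126: Sun/Thu  2127: Mon/Fri  2128: Tue/Sun  2129: Thu/Mon  2130: Fri/Tue  2131: Sat/Wed  2132: Sun/Fri
Both conditions hold in: no year — 0.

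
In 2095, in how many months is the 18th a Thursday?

1

Check the 18th of each month of 2095: Jan 18: Tue, Feb 18: Fri, Mar 18: Fri, Apr 18: Mon, May 18: Wed, Jun 18: Sat, Jul 18: Mon, Aug 18: Thu, Sep 18: Sun, Oct 18: Tue, Nov 18: Fri, Dec 18: Sun.
Thursday occurs in August — 1 month.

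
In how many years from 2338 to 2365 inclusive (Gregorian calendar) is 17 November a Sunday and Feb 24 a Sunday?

Check each year's weekday for 17 November and Feb 24:
  2338: Thu/Thu  2339: Fri/Fri  2340: Sun/Sat  2341: Mon/Mon  2342: Tue/Tue  2343: Wed/Wed  2344: Fri/Thu  2345: Sat/Sat  2346: Sun/Sun ✓  2347: Mon/Mon  2348: Wed/Tue  2349: Thu/Thu  2350: Fri/Fri  2351: Sat/Sat  2352: Mon/Sun  2353: Tue/Tue  2354: Wed/Wed  2355: Thu/Thu  2356: Sat/Fri  2357: Sun/Sun ✓  2358: Mon/Mon  2359: Tue/Tue  2360: Thu/Wed  2361: Fri/Fri  2362: Sat/Sat  2363: Sun/Sun ✓  2364: Tue/Mon  2365: Wed/Wed
Both conditions hold in: 2346, 2357, 2363 — 3.

3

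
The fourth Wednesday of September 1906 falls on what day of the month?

26

September 1, 1906 is a Saturday, so the first Wednesday is the 5th.
The fourth Wednesday is 5 + 21 = 26.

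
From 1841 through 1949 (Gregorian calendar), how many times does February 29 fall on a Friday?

3

Leap years in 1841–1949: 26 of them.
Feb 29 weekday advances by 5 (mod 7) from one leap year to the next four years later (or differs when a century non-leap intervenes).
Leap-day weekdays: 1844:Thu 1848:Tue 1852:Sun 1856:Fri✓ 1860:Wed 1864:Mon 1868:Sat 1872:Thu 1876:Tue 1880:Sun 1884:Fri✓ 1888:Wed 1892:Mon 1896:Sat 1904:Mon 1908:Sat 1912:Thu 1916:Tue 1920:Sun 1924:Fri✓ 1928:Wed 1932:Mon 1936:Sat 1940:Thu 1944:Tue 1948:Sun
Friday: 1856, 1884, 1924 → 3.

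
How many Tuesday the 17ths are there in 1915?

1

Check the 17th of each month of 1915: Jan 17: Sun, Feb 17: Wed, Mar 17: Wed, Apr 17: Sat, May 17: Mon, Jun 17: Thu, Jul 17: Sat, Aug 17: Tue, Sep 17: Fri, Oct 17: Sun, Nov 17: Wed, Dec 17: Fri.
Tuesday occurs in August — 1 month.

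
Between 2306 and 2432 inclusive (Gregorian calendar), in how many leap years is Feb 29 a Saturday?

5

Leap years in 2306–2432: 32 of them.
Feb 29 weekday advances by 5 (mod 7) from one leap year to the next four years later (or differs when a century non-leap intervenes).
Leap-day weekdays: 2308:Sat✓ 2312:Thu 2316:Tue 2320:Sun 2324:Fri 2328:Wed 2332:Mon 2336:Sat✓ 2340:Thu 2344:Tue 2348:Sun 2352:Fri 2356:Wed …(6 more)… 2384:Wed 2388:Mon 2392:Sat✓ 2396:Thu 2400:Tue 2404:Sun 2408:Fri 2412:Wed 2416:Mon 2420:Sat✓ 2424:Thu 2428:Tue 2432:Sun
Saturday: 2308, 2336, 2364, 2392, 2420 → 5.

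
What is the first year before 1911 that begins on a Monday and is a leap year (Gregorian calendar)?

Jan 1 advances by 2 weekdays after a leap year and by 1 after a common year.
1911: Jan 1 is Sunday.
1910: Saturday
1909: Friday
1908: Wednesday (leap)
1907: Tuesday
1906: Monday
1905: Sunday
1904: Friday (leap)
1903: Thursday
1902: Wednesday
1901: Tuesday
1900: Monday
1899: Sunday
1898: Saturday
1897: Friday
1896: Wednesday (leap)
1895: Tuesday
1894: Monday
1893: Sunday
1892: Friday (leap)
1891: Thursday
1890: Wednesday
1889: Tuesday
1888: Sunday (leap)
1887: Saturday
1886: Friday
1885: Thursday
1884: Tuesday (leap)
1883: Monday
1882: Sunday
1881: Saturday
1880: Thursday (leap)
1879: Wednesday
1878: Tuesday
1877: Monday
1876: Saturday (leap)
1875: Friday
1874: Thursday
1873: Wednesday
1872: Monday (leap)
1872 begins on a Monday and is a leap year.

1872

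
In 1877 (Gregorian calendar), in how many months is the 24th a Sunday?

Check the 24th of each month of 1877: Jan 24: Wed, Feb 24: Sat, Mar 24: Sat, Apr 24: Tue, May 24: Thu, Jun 24: Sun, Jul 24: Tue, Aug 24: Fri, Sep 24: Mon, Oct 24: Wed, Nov 24: Sat, Dec 24: Mon.
Sunday occurs in June — 1 month.

1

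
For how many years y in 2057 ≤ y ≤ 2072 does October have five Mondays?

October has 31 days; it has five Mondays when Monday falls among the first (month-length − 28) days — i.e. when October 1 is one of Monday/Sunday/Saturday.
October 1 by year: 2057:Mon✓ 2058:Tue 2059:Wed 2060:Fri 2061:Sat✓ 2062:Sun✓ 2063:Mon✓ 2064:Wed 2065:Thu 2066:Fri 2067:Sat✓ 2068:Mon✓ 2069:Tue 2070:Wed 2071:Thu 2072:Sat✓
Years with five Mondays: 2057, 2061, 2062, 2063, 2067, 2068, 2072 → 7.

7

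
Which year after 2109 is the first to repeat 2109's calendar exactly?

2115

Two years share a calendar iff Jan 1 falls on the same weekday and both are leap or both are common. 2109: Jan 1 is Tuesday, common year.
2110: Jan 1 Wednesday, common
2111: Jan 1 Thursday, common
2112: Jan 1 Friday, leap
2113: Jan 1 Sunday, common
2114: Jan 1 Monday, common
2115: Jan 1 Tuesday, common
2115 matches on both conditions.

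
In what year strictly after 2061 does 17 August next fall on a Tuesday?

From one year to the next, a fixed date's weekday advances by 1, or by 2 when a Feb 29 lies between the two dates.
2061: August 17 is Wednesday.
2062: Thursday (+1)
2063: Friday (+1)
2064: Sunday (+2)
2065: Monday (+1)
2066: Tuesday (+1)
17 August falls on a Tuesday in 2066.

2066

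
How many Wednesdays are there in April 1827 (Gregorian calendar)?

4

April 1827 has 30 days and begins on Sunday.
The first Wednesday is April 4.
Wednesdays fall on 4, 11, 18, 25 — that's 4.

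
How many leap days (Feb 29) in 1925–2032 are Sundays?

4

Leap years in 1925–2032: 27 of them.
Feb 29 weekday advances by 5 (mod 7) from one leap year to the next four years later (or differs when a century non-leap intervenes).
Leap-day weekdays: 1928:Wed 1932:Mon 1936:Sat 1940:Thu 1944:Tue 1948:Sun✓ 1952:Fri 1956:Wed 1960:Mon 1964:Sat 1968:Thu 1972:Tue 1976:Sun✓ 1980:Fri 1984:Wed 1988:Mon 1992:Sat 1996:Thu 2000:Tue 2004:Sun✓ 2008:Fri 2012:Wed 2016:Mon 2020:Sat 2024:Thu 2028:Tue 2032:Sun✓
Sunday: 1948, 1976, 2004, 2032 → 4.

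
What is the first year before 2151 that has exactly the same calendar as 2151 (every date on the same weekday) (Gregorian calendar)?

2145

Two years share a calendar iff Jan 1 falls on the same weekday and both are leap or both are common. 2151: Jan 1 is Friday, common year.
2150: Jan 1 Thursday, common
2149: Jan 1 Wednesday, common
2148: Jan 1 Monday, leap
2147: Jan 1 Sunday, common
2146: Jan 1 Saturday, common
2145: Jan 1 Friday, common
2145 matches on both conditions.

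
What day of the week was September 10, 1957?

Tuesday

January 1, 1957 is a Tuesday.
September 10 is day 253 of the year, i.e. 252 days after Jan 1.
252 mod 7 = 0, so advance 0 weekdays from Tuesday: Tuesday.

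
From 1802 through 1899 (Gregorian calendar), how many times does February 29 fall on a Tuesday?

Leap years in 1802–1899: 24 of them.
Feb 29 weekday advances by 5 (mod 7) from one leap year to the next four years later (or differs when a century non-leap intervenes).
Leap-day weekdays: 1804:Wed 1808:Mon 1812:Sat 1816:Thu 1820:Tue✓ 1824:Sun 1828:Fri 1832:Wed 1836:Mon 1840:Sat 1844:Thu 1848:Tue✓ 1852:Sun 1856:Fri 1860:Wed 1864:Mon 1868:Sat 1872:Thu 1876:Tue✓ 1880:Sun 1884:Fri 1888:Wed 1892:Mon 1896:Sat
Tuesday: 1820, 1848, 1876 → 3.

3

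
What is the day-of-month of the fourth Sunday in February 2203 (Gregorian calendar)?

February 1, 2203 is a Tuesday, so the first Sunday is the 6th.
The fourth Sunday is 6 + 21 = 27.

27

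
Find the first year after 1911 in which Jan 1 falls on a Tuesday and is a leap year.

Jan 1 advances by 2 weekdays after a leap year and by 1 after a common year.
1911: Jan 1 is Sunday.
1912: Monday (leap)
1913: Wednesday
1914: Thursday
1915: Friday
1916: Saturday (leap)
1917: Monday
1918: Tuesday
1919: Wednesday
1920: Thursday (leap)
1921: Saturday
1922: Sunday
1923: Monday
1924: Tuesday (leap)
1924 begins on a Tuesday and is a leap year.

1924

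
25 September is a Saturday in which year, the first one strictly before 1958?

1954

From one year to the next, a fixed date's weekday advances by 1, or by 2 when a Feb 29 lies between the two dates.
1958: September 25 is Thursday.
1957: Wednesday (−1)
1956: Tuesday (−1)
1955: Sunday (−2)
1954: Saturday (−1)
25 September falls on a Saturday in 1954.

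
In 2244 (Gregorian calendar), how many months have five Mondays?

5

A month of length L has five Mondays iff its first Monday is on day ≤ L−28 (so day 1–3 in a 31-day month, 1–2 in a 30-day month, day 1 in a leap February).
Checking each month of 2244: Jan starts Mon (31d) ✓; Feb starts Thu (29d); Mar starts Fri (31d); Apr starts Mon (30d) ✓; May starts Wed (31d); Jun starts Sat (30d); Jul starts Mon (31d) ✓; Aug starts Thu (31d); Sep starts Sun (30d) ✓; Oct starts Tue (31d); Nov starts Fri (30d); Dec starts Sun (31d) ✓.
Five-Monday months: January, April, July, September, December → 5.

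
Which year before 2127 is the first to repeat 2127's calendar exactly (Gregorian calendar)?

2121

Two years share a calendar iff Jan 1 falls on the same weekday and both are leap or both are common. 2127: Jan 1 is Wednesday, common year.
2126: Jan 1 Tuesday, common
2125: Jan 1 Monday, common
2124: Jan 1 Saturday, leap
2123: Jan 1 Friday, common
2122: Jan 1 Thursday, common
2121: Jan 1 Wednesday, common
2121 matches on both conditions.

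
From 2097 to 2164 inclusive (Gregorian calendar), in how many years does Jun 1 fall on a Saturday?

Track Jun 1's weekday year by year (advancing +1, or +2 across a Feb 29):
  2097: Sat ✓  2098: Sun (+1)  2099: Mon (+1)  2100: Tue (+1)  2101: Wed (+1)
  2102: Thu (+1)  2103: Fri (+1)  2104: Sun (+2)  2105: Mon (+1)  2106: Tue (+1)
  2107: Wed (+1)  2108: Fri (+2)  2109: Sat (+1) ✓  2110: Sun (+1)  … (40 more years) …
  2151: Tue (+1)  2152: Thu (+2)  2153: Fri (+1)  2154: Sat (+1) ✓  2155: Sun (+1)
  2156: Tue (+2)  2157: Wed (+1)  2158: Thu (+1)  2159: Fri (+1)  2160: Sun (+2)
  2161: Mon (+1)  2162: Tue (+1)  2163: Wed (+1)  2164: Fri (+2)
Saturday years: 2097, 2109, 2115, 2120, 2126, 2137, 2143, 2148, 2154 — 9 in total.

9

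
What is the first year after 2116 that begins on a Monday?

Jan 1 advances by 2 weekdays after a leap year and by 1 after a common year.
2116: Jan 1 is Wednesday (leap).
2117: Friday
2118: Saturday
2119: Sunday
2120: Monday (leap)
2120 begins on a Monday

2120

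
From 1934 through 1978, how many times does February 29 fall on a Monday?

Leap years in 1934–1978: 11 of them.
Feb 29 weekday advances by 5 (mod 7) from one leap year to the next four years later (or differs when a century non-leap intervenes).
Leap-day weekdays: 1936:Sat 1940:Thu 1944:Tue 1948:Sun 1952:Fri 1956:Wed 1960:Mon✓ 1964:Sat 1968:Thu 1972:Tue 1976:Sun
Monday: 1960 → 1.

1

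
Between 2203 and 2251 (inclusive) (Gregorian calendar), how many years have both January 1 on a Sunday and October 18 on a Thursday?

2

Check each year's weekday for January 1 and October 18:
  2203: Sat/Tue  2204: Sun/Thu ✓  2205: Tue/Fri  2206: Wed/Sat  2207: Thu/Sun  2208: Fri/Tue  2209: Sun/Wed  2210: Mon/Thu  2211: Tue/Fri  2212: Wed/Sun  2213: Fri/Mon  2214: Sat/Tue  2215: Sun/Wed  2216: Mon/Fri  …(21 more)…  2238: Mon/Thu  2239: Tue/Fri  2240: Wed/Sun  2241: Fri/Mon  2242: Sat/Tue  2243: Sun/Wed  2244: Mon/Fri  2245: Wed/Sat  2246: Thu/Sun  2247: Fri/Mon  2248: Sat/Wed  2249: Mon/Thu  2250: Tue/Fri  2251: Wed/Sat
Both conditions hold in: 2204, 2232 — 2.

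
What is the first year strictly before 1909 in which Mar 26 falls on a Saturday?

From one year to the next, a fixed date's weekday advances by 1, or by 2 when a Feb 29 lies between the two dates.
1909: March 26 is Friday.
1908: Thursday (−1)
1907: Tuesday (−2)
1906: Monday (−1)
1905: Sunday (−1)
1904: Saturday (−1)
Mar 26 falls on a Saturday in 1904.

1904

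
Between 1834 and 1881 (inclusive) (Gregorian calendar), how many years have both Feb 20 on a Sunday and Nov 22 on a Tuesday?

Check each year's weekday for Feb 20 and Nov 22:
  1834: Thu/Sat  1835: Fri/Sun  1836: Sat/Tue  1837: Mon/Wed  1838: Tue/Thu  1839: Wed/Fri  1840: Thu/Sun  1841: Sat/Mon  1842: Sun/Tue ✓  1843: Mon/Wed  1844: Tue/Fri  1845: Thu/Sat  1846: Fri/Sun  1847: Sat/Mon  …(20 more)…  1868: Thu/Sun  1869: Sat/Mon  1870: Sun/Tue ✓  1871: Mon/Wed  1872: Tue/Fri  1873: Thu/Sat  1874: Fri/Sun  1875: Sat/Mon  1876: Sun/Wed  1877: Tue/Thu  1878: Wed/Fri  1879: Thu/Sat  1880: Fri/Mon  1881: Sun/Tue ✓
Both conditions hold in: 1842, 1853, 1859, 1870, 1881 — 5.

5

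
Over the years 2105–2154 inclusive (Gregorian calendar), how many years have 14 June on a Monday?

7

Track 14 June's weekday year by year (advancing +1, or +2 across a Feb 29):
  2105: Sun  2106: Mon (+1) ✓  2107: Tue (+1)  2108: Thu (+2)  2109: Fri (+1)
  2110: Sat (+1)  2111: Sun (+1)  2112: Tue (+2)  2113: Wed (+1)  2114: Thu (+1)
  2115: Fri (+1)  2116: Sun (+2)  2117: Mon (+1) ✓  2118: Tue (+1)  … (22 more years) …
  2141: Wed (+1)  2142: Thu (+1)  2143: Fri (+1)  2144: Sun (+2)  2145: Mon (+1) ✓
  2146: Tue (+1)  2147: Wed (+1)  2148: Fri (+2)  2149: Sat (+1)  2150: Sun (+1)
  2151: Mon (+1) ✓  2152: Wed (+2)  2153: Thu (+1)  2154: Fri (+1)
Monday years: 2106, 2117, 2123, 2128, 2134, 2145, 2151 — 7 in total.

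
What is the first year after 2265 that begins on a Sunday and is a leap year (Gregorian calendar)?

2288

Jan 1 advances by 2 weekdays after a leap year and by 1 after a common year.
2265: Jan 1 is Sunday.
2266: Monday
2267: Tuesday
2268: Wednesday (leap)
2269: Friday
2270: Saturday
2271: Sunday
2272: Monday (leap)
2273: Wednesday
2274: Thursday
2275: Friday
2276: Saturday (leap)
2277: Monday
2278: Tuesday
2279: Wednesday
2280: Thursday (leap)
2281: Saturday
2282: Sunday
2283: Monday
2284: Tuesday (leap)
2285: Thursday
2286: Friday
2287: Saturday
2288: Sunday (leap)
2288 begins on a Sunday and is a leap year.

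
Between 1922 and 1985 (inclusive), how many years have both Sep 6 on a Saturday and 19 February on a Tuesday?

Check each year's weekday for Sep 6 and 19 February:
  1922: Wed/Sun  1923: Thu/Mon  1924: Sat/Tue ✓  1925: Sun/Thu  1926: Mon/Fri  1927: Tue/Sat  1928: Thu/Sun  1929: Fri/Tue  1930: Sat/Wed  1931: Sun/Thu  1932: Tue/Fri  1933: Wed/Sun  1934: Thu/Mon  1935: Fri/Tue  …(36 more)…  1972: Wed/Sat  1973: Thu/Mon  1974: Fri/Tue  1975: Sat/Wed  1976: Mon/Thu  1977: Tue/Sat  1978: Wed/Sun  1979: Thu/Mon  1980: Sat/Tue ✓  1981: Sun/Thu  1982: Mon/Fri  1983: Tue/Sat  1984: Thu/Sun  1985: Fri/Tue
Both conditions hold in: 1924, 1952, 1980 — 3.

3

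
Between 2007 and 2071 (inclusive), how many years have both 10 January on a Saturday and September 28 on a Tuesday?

2

Check each year's weekday for 10 January and September 28:
  2007: Wed/Fri  2008: Thu/Sun  2009: Sat/Mon  2010: Sun/Tue  2011: Mon/Wed  2012: Tue/Fri  2013: Thu/Sat  2014: Fri/Sun  2015: Sat/Mon  2016: Sun/Wed  2017: Tue/Thu  2018: Wed/Fri  2019: Thu/Sat  2020: Fri/Mon  …(37 more)…  2058: Thu/Sat  2059: Fri/Sun  2060: Sat/Tue ✓  2061: Mon/Wed  2062: Tue/Thu  2063: Wed/Fri  2064: Thu/Sun  2065: Sat/Mon  2066: Sun/Tue  2067: Mon/Wed  2068: Tue/Fri  2069: Thu/Sat  2070: Fri/Sun  2071: Sat/Mon
Both conditions hold in: 2032, 2060 — 2.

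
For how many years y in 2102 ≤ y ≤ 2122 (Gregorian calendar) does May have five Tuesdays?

May has 31 days; it has five Tuesdays when Tuesday falls among the first (month-length − 28) days — i.e. when May 1 is one of Tuesday/Monday/Sunday.
May 1 by year: 2102:Mon✓ 2103:Tue✓ 2104:Thu 2105:Fri 2106:Sat 2107:Sun✓ 2108:Tue✓ 2109:Wed 2110:Thu 2111:Fri 2112:Sun✓ 2113:Mon✓ 2114:Tue✓ 2115:Wed 2116:Fri 2117:Sat 2118:Sun✓ 2119:Mon✓ 2120:Wed 2121:Thu 2122:Fri
Years with five Tuesdays: 2102, 2103, 2107, 2108, 2112, 2113, 2114, 2118, 2119 → 9.

9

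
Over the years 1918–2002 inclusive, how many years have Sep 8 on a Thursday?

12

Track Sep 8's weekday year by year (advancing +1, or +2 across a Feb 29):
  1918: Sun  1919: Mon (+1)  1920: Wed (+2)  1921: Thu (+1) ✓  1922: Fri (+1)
  1923: Sat (+1)  1924: Mon (+2)  1925: Tue (+1)  1926: Wed (+1)  1927: Thu (+1) ✓
  1928: Sat (+2)  1929: Sun (+1)  1930: Mon (+1)  1931: Tue (+1)  … (57 more years) …
  1989: Fri (+1)  1990: Sat (+1)  1991: Sun (+1)  1992: Tue (+2)  1993: Wed (+1)
  1994: Thu (+1) ✓  1995: Fri (+1)  1996: Sun (+2)  1997: Mon (+1)  1998: Tue (+1)
  1999: Wed (+1)  2000: Fri (+2)  2001: Sat (+1)  2002: Sun (+1)
Thursday years: 1921, 1927, 1932, 1938, 1949, 1955, 1960, 1966, 1977, 1983, 1988, 1994 — 12 in total.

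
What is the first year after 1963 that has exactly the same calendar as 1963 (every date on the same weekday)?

Two years share a calendar iff Jan 1 falls on the same weekday and both are leap or both are common. 1963: Jan 1 is Tuesday, common year.
1964: Jan 1 Wednesday, leap
1965: Jan 1 Friday, common
1966: Jan 1 Saturday, common
1967: Jan 1 Sunday, common
1968: Jan 1 Monday, leap
1969: Jan 1 Wednesday, common
1970: Jan 1 Thursday, common
1971: Jan 1 Friday, common
1972: Jan 1 Saturday, leap
1973: Jan 1 Monday, common
1974: Jan 1 Tuesday, common
1974 matches on both conditions.

1974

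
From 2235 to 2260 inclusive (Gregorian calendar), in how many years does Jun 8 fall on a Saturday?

Track Jun 8's weekday year by year (advancing +1, or +2 across a Feb 29):
  2235: Mon  2236: Wed (+2)  2237: Thu (+1)  2238: Fri (+1)  2239: Sat (+1) ✓
  2240: Mon (+2)  2241: Tue (+1)  2242: Wed (+1)  2243: Thu (+1)  2244: Sat (+2) ✓
  2245: Sun (+1)  2246: Mon (+1)  2247: Tue (+1)  2248: Thu (+2)  2249: Fri (+1)
  2250: Sat (+1) ✓  2251: Sun (+1)  2252: Tue (+2)  2253: Wed (+1)  2254: Thu (+1)
  2255: Fri (+1)  2256: Sun (+2)  2257: Mon (+1)  2258: Tue (+1)  2259: Wed (+1)
  2260: Fri (+2)
Saturday years: 2239, 2244, 2250 — 3 in total.

3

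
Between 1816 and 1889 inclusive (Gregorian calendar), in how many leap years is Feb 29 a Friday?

3

Leap years in 1816–1889: 19 of them.
Feb 29 weekday advances by 5 (mod 7) from one leap year to the next four years later (or differs when a century non-leap intervenes).
Leap-day weekdays: 1816:Thu 1820:Tue 1824:Sun 1828:Fri✓ 1832:Wed 1836:Mon 1840:Sat 1844:Thu 1848:Tue 1852:Sun 1856:Fri✓ 1860:Wed 1864:Mon 1868:Sat 1872:Thu 1876:Tue 1880:Sun 1884:Fri✓ 1888:Wed
Friday: 1828, 1856, 1884 → 3.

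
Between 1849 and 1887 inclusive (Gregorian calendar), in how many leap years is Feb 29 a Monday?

1

Leap years in 1849–1887: 9 of them.
Feb 29 weekday advances by 5 (mod 7) from one leap year to the next four years later (or differs when a century non-leap intervenes).
Leap-day weekdays: 1852:Sun 1856:Fri 1860:Wed 1864:Mon✓ 1868:Sat 1872:Thu 1876:Tue 1880:Sun 1884:Fri
Monday: 1864 → 1.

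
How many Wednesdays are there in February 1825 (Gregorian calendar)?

February 1825 has 28 days and begins on Tuesday.
The first Wednesday is February 2.
Wednesdays fall on 2, 9, 16, 23 — that's 4.

4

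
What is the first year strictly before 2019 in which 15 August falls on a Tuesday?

From one year to the next, a fixed date's weekday advances by 1, or by 2 when a Feb 29 lies between the two dates.
2019: August 15 is Thursday.
2018: Wednesday (−1)
2017: Tuesday (−1)
15 August falls on a Tuesday in 2017.

2017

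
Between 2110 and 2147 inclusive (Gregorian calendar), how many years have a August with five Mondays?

17

August has 31 days; it has five Mondays when Monday falls among the first (month-length − 28) days — i.e. when August 1 is one of Monday/Sunday/Saturday.
August 1 by year: 2110:Fri 2111:Sat✓ 2112:Mon✓ 2113:Tue 2114:Wed 2115:Thu 2116:Sat✓ 2117:Sun✓ 2118:Mon✓ 2119:Tue 2120:Thu 2121:Fri 2122:Sat✓ 2123:Sun✓ 2124:Tue …(8 more)… 2133:Sat✓ 2134:Sun✓ 2135:Mon✓ 2136:Wed 2137:Thu 2138:Fri 2139:Sat✓ 2140:Mon✓ 2141:Tue 2142:Wed 2143:Thu 2144:Sat✓ 2145:Sun✓ 2146:Mon✓ 2147:Tue
Years with five Mondays: 2111, 2112, 2116, 2117, 2118, 2122, 2123, 2128, 2129, 2133, 2134, 2135, 2139, 2140, 2144, 2145, 2146 → 17.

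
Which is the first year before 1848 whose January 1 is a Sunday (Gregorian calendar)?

1843

Jan 1 advances by 2 weekdays after a leap year and by 1 after a common year.
1848: Jan 1 is Saturday (leap).
1847: Friday
1846: Thursday
1845: Wednesday
1844: Monday (leap)
1843: Sunday
1843 begins on a Sunday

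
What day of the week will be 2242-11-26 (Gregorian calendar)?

Saturday

January 1, 2242 is a Saturday.
November 26 is day 330 of the year, i.e. 329 days after Jan 1.
329 mod 7 = 0, so advance 0 weekdays from Saturday: Saturday.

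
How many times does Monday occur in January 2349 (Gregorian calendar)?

January 2349 has 31 days and begins on Saturday.
The first Monday is January 3.
Mondays fall on 3, 10, 17, 24, 31 — that's 5.

5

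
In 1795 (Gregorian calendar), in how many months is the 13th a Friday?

3

Check the 13th of each month of 1795: Jan 13: Tue, Feb 13: Fri, Mar 13: Fri, Apr 13: Mon, May 13: Wed, Jun 13: Sat, Jul 13: Mon, Aug 13: Thu, Sep 13: Sun, Oct 13: Tue, Nov 13: Fri, Dec 13: Sun.
Friday occurs in February, March, November — 3 months.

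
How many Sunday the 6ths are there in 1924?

Check the 6th of each month of 1924: Jan 6: Sun, Feb 6: Wed, Mar 6: Thu, Apr 6: Sun, May 6: Tue, Jun 6: Fri, Jul 6: Sun, Aug 6: Wed, Sep 6: Sat, Oct 6: Mon, Nov 6: Thu, Dec 6: Sat.
Sunday occurs in January, April, July — 3 months.

3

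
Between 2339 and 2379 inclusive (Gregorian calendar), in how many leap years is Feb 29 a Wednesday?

1

Leap years in 2339–2379: 10 of them.
Feb 29 weekday advances by 5 (mod 7) from one leap year to the next four years later (or differs when a century non-leap intervenes).
Leap-day weekdays: 2340:Thu 2344:Tue 2348:Sun 2352:Fri 2356:Wed✓ 2360:Mon 2364:Sat 2368:Thu 2372:Tue 2376:Sun
Wednesday: 2356 → 1.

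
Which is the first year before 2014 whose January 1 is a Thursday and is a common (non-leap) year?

2009

Jan 1 advances by 2 weekdays after a leap year and by 1 after a common year.
2014: Jan 1 is Wednesday.
2013: Tuesday
2012: Sunday (leap)
2011: Saturday
2010: Friday
2009: Thursday
2009 begins on a Thursday and is a common year.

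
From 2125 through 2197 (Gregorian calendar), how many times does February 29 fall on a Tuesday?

2

Leap years in 2125–2197: 18 of them.
Feb 29 weekday advances by 5 (mod 7) from one leap year to the next four years later (or differs when a century non-leap intervenes).
Leap-day weekdays: 2128:Sun 2132:Fri 2136:Wed 2140:Mon 2144:Sat 2148:Thu 2152:Tue✓ 2156:Sun 2160:Fri 2164:Wed 2168:Mon 2172:Sat 2176:Thu 2180:Tue✓ 2184:Sun 2188:Fri 2192:Wed 2196:Mon
Tuesday: 2152, 2180 → 2.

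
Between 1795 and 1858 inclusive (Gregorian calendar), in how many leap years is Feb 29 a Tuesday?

2

Leap years in 1795–1858: 15 of them.
Feb 29 weekday advances by 5 (mod 7) from one leap year to the next four years later (or differs when a century non-leap intervenes).
Leap-day weekdays: 1796:Mon 1804:Wed 1808:Mon 1812:Sat 1816:Thu 1820:Tue✓ 1824:Sun 1828:Fri 1832:Wed 1836:Mon 1840:Sat 1844:Thu 1848:Tue✓ 1852:Sun 1856:Fri
Tuesday: 1820, 1848 → 2.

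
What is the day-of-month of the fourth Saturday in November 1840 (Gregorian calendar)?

November 1, 1840 is a Sunday, so the first Saturday is the 7th.
The fourth Saturday is 7 + 21 = 28.

28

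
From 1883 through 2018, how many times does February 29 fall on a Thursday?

4

Leap years in 1883–2018: 33 of them.
Feb 29 weekday advances by 5 (mod 7) from one leap year to the next four years later (or differs when a century non-leap intervenes).
Leap-day weekdays: 1884:Fri 1888:Wed 1892:Mon 1896:Sat 1904:Mon 1908:Sat 1912:Thu✓ 1916:Tue 1920:Sun 1924:Fri 1928:Wed 1932:Mon 1936:Sat …(7 more)… 1968:Thu✓ 1972:Tue 1976:Sun 1980:Fri 1984:Wed 1988:Mon 1992:Sat 1996:Thu✓ 2000:Tue 2004:Sun 2008:Fri 2012:Wed 2016:Mon
Thursday: 1912, 1940, 1968, 1996 → 4.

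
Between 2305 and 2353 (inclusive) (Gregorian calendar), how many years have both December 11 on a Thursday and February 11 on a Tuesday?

5

Check each year's weekday for December 11 and February 11:
  2305: Mon/Sat  2306: Tue/Sun  2307: Wed/Mon  2308: Fri/Tue  2309: Sat/Thu  2310: Sun/Fri  2311: Mon/Sat  2312: Wed/Sun  2313: Thu/Tue ✓  2314: Fri/Wed  2315: Sat/Thu  2316: Mon/Fri  2317: Tue/Sun  2318: Wed/Mon  …(21 more)…  2340: Wed/Sun  2341: Thu/Tue ✓  2342: Fri/Wed  2343: Sat/Thu  2344: Mon/Fri  2345: Tue/Sun  2346: Wed/Mon  2347: Thu/Tue ✓  2348: Sat/Wed  2349: Sun/Fri  2350: Mon/Sat  2351: Tue/Sun  2352: Thu/Mon  2353: Fri/Wed
Both conditions hold in: 2313, 2319, 2330, 2341, 2347 — 5.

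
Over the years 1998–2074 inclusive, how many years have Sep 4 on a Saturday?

11

Track Sep 4's weekday year by year (advancing +1, or +2 across a Feb 29):
  1998: Fri  1999: Sat (+1) ✓  2000: Mon (+2)  2001: Tue (+1)  2002: Wed (+1)
  2003: Thu (+1)  2004: Sat (+2) ✓  2005: Sun (+1)  2006: Mon (+1)  2007: Tue (+1)
  2008: Thu (+2)  2009: Fri (+1)  2010: Sat (+1) ✓  2011: Sun (+1)  … (49 more years) …
  2061: Sun (+1)  2062: Mon (+1)  2063: Tue (+1)  2064: Thu (+2)  2065: Fri (+1)
  2066: Sat (+1) ✓  2067: Sun (+1)  2068: Tue (+2)  2069: Wed (+1)  2070: Thu (+1)
  2071: Fri (+1)  2072: Sun (+2)  2073: Mon (+1)  2074: Tue (+1)
Saturday years: 1999, 2004, 2010, 2021, 2027, 2032, 2038, 2049, 2055, 2060, 2066 — 11 in total.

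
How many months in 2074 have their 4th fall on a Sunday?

Check the 4th of each month of 2074: Jan 4: Thu, Feb 4: Sun, Mar 4: Sun, Apr 4: Wed, May 4: Fri, Jun 4: Mon, Jul 4: Wed, Aug 4: Sat, Sep 4: Tue, Oct 4: Thu, Nov 4: Sun, Dec 4: Tue.
Sunday occurs in February, March, November — 3 months.

3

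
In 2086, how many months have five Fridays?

4

A month of length L has five Fridays iff its first Friday is on day ≤ L−28 (so day 1–3 in a 31-day month, 1–2 in a 30-day month, day 1 in a leap February).
Checking each month of 2086: Jan starts Tue (31d); Feb starts Fri (28d); Mar starts Fri (31d) ✓; Apr starts Mon (30d); May starts Wed (31d) ✓; Jun starts Sat (30d); Jul starts Mon (31d); Aug starts Thu (31d) ✓; Sep starts Sun (30d); Oct starts Tue (31d); Nov starts Fri (30d) ✓; Dec starts Sun (31d).
Five-Friday months: March, May, August, November → 4.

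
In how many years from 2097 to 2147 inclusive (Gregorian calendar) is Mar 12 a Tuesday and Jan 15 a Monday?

Check each year's weekday for Mar 12 and Jan 15:
  2097: Tue/Tue  2098: Wed/Wed  2099: Thu/Thu  2100: Fri/Fri  2101: Sat/Sat  2102: Sun/Sun  2103: Mon/Mon  2104: Wed/Tue  2105: Thu/Thu  2106: Fri/Fri  2107: Sat/Sat  2108: Mon/Sun  2109: Tue/Tue  2110: Wed/Wed  …(23 more)…  2134: Fri/Fri  2135: Sat/Sat  2136: Mon/Sun  2137: Tue/Tue  2138: Wed/Wed  2139: Thu/Thu  2140: Sat/Fri  2141: Sun/Sun  2142: Mon/Mon  2143: Tue/Tue  2144: Thu/Wed  2145: Fri/Fri  2146: Sat/Sat  2147: Sun/Sun
Both conditions hold in: 2120 — 1.

1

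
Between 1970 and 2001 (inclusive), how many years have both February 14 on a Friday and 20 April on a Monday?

Check each year's weekday for February 14 and 20 April:
  1970: Sat/Mon  1971: Sun/Tue  1972: Mon/Thu  1973: Wed/Fri  1974: Thu/Sat  1975: Fri/Sun  1976: Sat/Tue  1977: Mon/Wed  1978: Tue/Thu  1979: Wed/Fri  1980: Thu/Sun  1981: Sat/Mon  1982: Sun/Tue  1983: Mon/Wed  …(4 more)…  1988: Sun/Wed  1989: Tue/Thu  1990: Wed/Fri  1991: Thu/Sat  1992: Fri/Mon ✓  1993: Sun/Tue  1994: Mon/Wed  1995: Tue/Thu  1996: Wed/Sat  1997: Fri/Sun  1998: Sat/Mon  1999: Sun/Tue  2000: Mon/Thu  2001: Wed/Fri
Both conditions hold in: 1992 — 1.

1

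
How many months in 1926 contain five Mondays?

4

A month of length L has five Mondays iff its first Monday is on day ≤ L−28 (so day 1–3 in a 31-day month, 1–2 in a 30-day month, day 1 in a leap February).
Checking each month of 1926: Jan starts Fri (31d); Feb starts Mon (28d); Mar starts Mon (31d) ✓; Apr starts Thu (30d); May starts Sat (31d) ✓; Jun starts Tue (30d); Jul starts Thu (31d); Aug starts Sun (31d) ✓; Sep starts Wed (30d); Oct starts Fri (31d); Nov starts Mon (30d) ✓; Dec starts Wed (31d).
Five-Monday months: March, May, August, November → 4.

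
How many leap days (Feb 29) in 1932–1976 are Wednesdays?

Leap years in 1932–1976: 12 of them.
Feb 29 weekday advances by 5 (mod 7) from one leap year to the next four years later (or differs when a century non-leap intervenes).
Leap-day weekdays: 1932:Mon 1936:Sat 1940:Thu 1944:Tue 1948:Sun 1952:Fri 1956:Wed✓ 1960:Mon 1964:Sat 1968:Thu 1972:Tue 1976:Sun
Wednesday: 1956 → 1.

1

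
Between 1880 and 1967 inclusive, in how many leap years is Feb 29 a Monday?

Leap years in 1880–1967: 21 of them.
Feb 29 weekday advances by 5 (mod 7) from one leap year to the next four years later (or differs when a century non-leap intervenes).
Leap-day weekdays: 1880:Sun 1884:Fri 1888:Wed 1892:Mon✓ 1896:Sat 1904:Mon✓ 1908:Sat 1912:Thu 1916:Tue 1920:Sun 1924:Fri 1928:Wed 1932:Mon✓ 1936:Sat 1940:Thu 1944:Tue 1948:Sun 1952:Fri 1956:Wed 1960:Mon✓ 1964:Sat
Monday: 1892, 1904, 1932, 1960 → 4.

4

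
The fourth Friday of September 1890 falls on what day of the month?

26

September 1, 1890 is a Monday, so the first Friday is the 5th.
The fourth Friday is 5 + 21 = 26.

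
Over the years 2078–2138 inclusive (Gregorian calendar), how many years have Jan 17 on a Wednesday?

Track Jan 17's weekday year by year (advancing +1, or +2 across a Feb 29):
  2078: Mon  2079: Tue (+1)  2080: Wed (+1) ✓  2081: Fri (+2)  2082: Sat (+1)
  2083: Sun (+1)  2084: Mon (+1)  2085: Wed (+2) ✓  2086: Thu (+1)  2087: Fri (+1)
  2088: Sat (+1)  2089: Mon (+2)  2090: Tue (+1)  2091: Wed (+1) ✓  … (33 more years) …
  2125: Wed (+2) ✓  2126: Thu (+1)  2127: Fri (+1)  2128: Sat (+1)  2129: Mon (+2)
  2130: Tue (+1)  2131: Wed (+1) ✓  2132: Thu (+1)  2133: Sat (+2)  2134: Sun (+1)
  2135: Mon (+1)  2136: Tue (+1)  2137: Thu (+2)  2138: Fri (+1)
Wednesday years: 2080, 2085, 2091, 2103, 2114, 2120, 2125, 2131 — 8 in total.

8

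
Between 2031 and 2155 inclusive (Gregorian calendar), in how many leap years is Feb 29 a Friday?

Leap years in 2031–2155: 30 of them.
Feb 29 weekday advances by 5 (mod 7) from one leap year to the next four years later (or differs when a century non-leap intervenes).
Leap-day weekdays: 2032:Sun 2036:Fri✓ 2040:Wed 2044:Mon 2048:Sat 2052:Thu 2056:Tue 2060:Sun 2064:Fri✓ 2068:Wed 2072:Mon 2076:Sat 2080:Thu …(4 more)… 2104:Fri✓ 2108:Wed 2112:Mon 2116:Sat 2120:Thu 2124:Tue 2128:Sun 2132:Fri✓ 2136:Wed 2140:Mon 2144:Sat 2148:Thu 2152:Tue
Friday: 2036, 2064, 2092, 2104, 2132 → 5.

5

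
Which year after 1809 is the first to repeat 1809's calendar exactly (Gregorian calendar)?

1815

Two years share a calendar iff Jan 1 falls on the same weekday and both are leap or both are common. 1809: Jan 1 is Sunday, common year.
1810: Jan 1 Monday, common
1811: Jan 1 Tuesday, common
1812: Jan 1 Wednesday, leap
1813: Jan 1 Friday, common
1814: Jan 1 Saturday, common
1815: Jan 1 Sunday, common
1815 matches on both conditions.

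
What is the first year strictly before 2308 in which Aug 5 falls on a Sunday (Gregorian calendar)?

2306

From one year to the next, a fixed date's weekday advances by 1, or by 2 when a Feb 29 lies between the two dates.
2308: August 5 is Wednesday.
2307: Monday (−2)
2306: Sunday (−1)
Aug 5 falls on a Sunday in 2306.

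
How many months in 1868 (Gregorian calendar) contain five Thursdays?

5

A month of length L has five Thursdays iff its first Thursday is on day ≤ L−28 (so day 1–3 in a 31-day month, 1–2 in a 30-day month, day 1 in a leap February).
Checking each month of 1868: Jan starts Wed (31d) ✓; Feb starts Sat (29d); Mar starts Sun (31d); Apr starts Wed (30d) ✓; May starts Fri (31d); Jun starts Mon (30d); Jul starts Wed (31d) ✓; Aug starts Sat (31d); Sep starts Tue (30d); Oct starts Thu (31d) ✓; Nov starts Sun (30d); Dec starts Tue (31d) ✓.
Five-Thursday months: January, April, July, October, December → 5.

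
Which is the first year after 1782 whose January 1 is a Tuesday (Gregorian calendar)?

1788

Jan 1 advances by 2 weekdays after a leap year and by 1 after a common year.
1782: Jan 1 is Tuesday.
1783: Wednesday
1784: Thursday (leap)
1785: Saturday
1786: Sunday
1787: Monday
1788: Tuesday (leap)
1788 begins on a Tuesday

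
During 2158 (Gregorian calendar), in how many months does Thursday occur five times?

4

A month of length L has five Thursdays iff its first Thursday is on day ≤ L−28 (so day 1–3 in a 31-day month, 1–2 in a 30-day month, day 1 in a leap February).
Checking each month of 2158: Jan starts Sun (31d); Feb starts Wed (28d); Mar starts Wed (31d) ✓; Apr starts Sat (30d); May starts Mon (31d); Jun starts Thu (30d) ✓; Jul starts Sat (31d); Aug starts Tue (31d) ✓; Sep starts Fri (30d); Oct starts Sun (31d); Nov starts Wed (30d) ✓; Dec starts Fri (31d).
Five-Thursday months: March, June, August, November → 4.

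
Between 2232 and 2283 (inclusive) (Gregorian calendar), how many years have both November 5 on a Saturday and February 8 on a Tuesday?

5

Check each year's weekday for November 5 and February 8:
  2232: Mon/Wed  2233: Tue/Fri  2234: Wed/Sat  2235: Thu/Sun  2236: Sat/Mon  2237: Sun/Wed  2238: Mon/Thu  2239: Tue/Fri  2240: Thu/Sat  2241: Fri/Mon  2242: Sat/Tue ✓  2243: Sun/Wed  2244: Tue/Thu  2245: Wed/Sat  …(24 more)…  2270: Sat/Tue ✓  2271: Sun/Wed  2272: Tue/Thu  2273: Wed/Sat  2274: Thu/Sun  2275: Fri/Mon  2276: Sun/Tue  2277: Mon/Thu  2278: Tue/Fri  2279: Wed/Sat  2280: Fri/Sun  2281: Sat/Tue ✓  2282: Sun/Wed  2283: Mon/Thu
Both conditions hold in: 2242, 2253, 2259, 2270, 2281 — 5.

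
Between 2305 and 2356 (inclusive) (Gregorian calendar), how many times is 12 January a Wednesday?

8

Track 12 January's weekday year by year (advancing +1, or +2 across a Feb 29):
  2305: Thu  2306: Fri (+1)  2307: Sat (+1)  2308: Sun (+1)  2309: Tue (+2)
  2310: Wed (+1) ✓  2311: Thu (+1)  2312: Fri (+1)  2313: Sun (+2)  2314: Mon (+1)
  2315: Tue (+1)  2316: Wed (+1) ✓  2317: Fri (+2)  2318: Sat (+1)  … (24 more years) …
  2343: Tue (+1)  2344: Wed (+1) ✓  2345: Fri (+2)  2346: Sat (+1)  2347: Sun (+1)
  2348: Mon (+1)  2349: Wed (+2) ✓  2350: Thu (+1)  2351: Fri (+1)  2352: Sat (+1)
  2353: Mon (+2)  2354: Tue (+1)  2355: Wed (+1) ✓  2356: Thu (+1)
Wednesday years: 2310, 2316, 2321, 2327, 2338, 2344, 2349, 2355 — 8 in total.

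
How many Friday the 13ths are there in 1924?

Check the 13th of each month of 1924: Jan 13: Sun, Feb 13: Wed, Mar 13: Thu, Apr 13: Sun, May 13: Tue, Jun 13: Fri, Jul 13: Sun, Aug 13: Wed, Sep 13: Sat, Oct 13: Mon, Nov 13: Thu, Dec 13: Sat.
Friday occurs in June — 1 month.

1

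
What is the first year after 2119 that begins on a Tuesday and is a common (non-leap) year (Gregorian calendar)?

2126

Jan 1 advances by 2 weekdays after a leap year and by 1 after a common year.
2119: Jan 1 is Sunday.
2120: Monday (leap)
2121: Wednesday
2122: Thursday
2123: Friday
2124: Saturday (leap)
2125: Monday
2126: Tuesday
2126 begins on a Tuesday and is a common year.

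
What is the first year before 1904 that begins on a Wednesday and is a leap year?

1896

Jan 1 advances by 2 weekdays after a leap year and by 1 after a common year.
1904: Jan 1 is Friday (leap).
1903: Thursday
1902: Wednesday
1901: Tuesday
1900: Monday
1899: Sunday
1898: Saturday
1897: Friday
1896: Wednesday (leap)
1896 begins on a Wednesday and is a leap year.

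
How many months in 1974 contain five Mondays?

A month of length L has five Mondays iff its first Monday is on day ≤ L−28 (so day 1–3 in a 31-day month, 1–2 in a 30-day month, day 1 in a leap February).
Checking each month of 1974: Jan starts Tue (31d); Feb starts Fri (28d); Mar starts Fri (31d); Apr starts Mon (30d) ✓; May starts Wed (31d); Jun starts Sat (30d); Jul starts Mon (31d) ✓; Aug starts Thu (31d); Sep starts Sun (30d) ✓; Oct starts Tue (31d); Nov starts Fri (30d); Dec starts Sun (31d) ✓.
Five-Monday months: April, July, September, December → 4.

4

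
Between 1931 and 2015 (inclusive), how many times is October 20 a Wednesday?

12

Track October 20's weekday year by year (advancing +1, or +2 across a Feb 29):
  1931: Tue  1932: Thu (+2)  1933: Fri (+1)  1934: Sat (+1)  1935: Sun (+1)
  1936: Tue (+2)  1937: Wed (+1) ✓  1938: Thu (+1)  1939: Fri (+1)  1940: Sun (+2)
  1941: Mon (+1)  1942: Tue (+1)  1943: Wed (+1) ✓  1944: Fri (+2)  … (57 more years) …
  2002: Sun (+1)  2003: Mon (+1)  2004: Wed (+2) ✓  2005: Thu (+1)  2006: Fri (+1)
  2007: Sat (+1)  2008: Mon (+2)  2009: Tue (+1)  2010: Wed (+1) ✓  2011: Thu (+1)
  2012: Sat (+2)  2013: Sun (+1)  2014: Mon (+1)  2015: Tue (+1)
Wednesday years: 1937, 1943, 1948, 1954, 1965, 1971, 1976, 1982, 1993, 1999, 2004, 2010 — 12 in total.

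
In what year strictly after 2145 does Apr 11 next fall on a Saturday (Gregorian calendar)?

2150

From one year to the next, a fixed date's weekday advances by 1, or by 2 when a Feb 29 lies between the two dates.
2145: April 11 is Sunday.
2146: Monday (+1)
2147: Tuesday (+1)
2148: Thursday (+2)
2149: Friday (+1)
2150: Saturday (+1)
Apr 11 falls on a Saturday in 2150.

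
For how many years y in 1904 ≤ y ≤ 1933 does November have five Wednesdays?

November has 30 days; it has five Wednesdays when Wednesday falls among the first (month-length − 28) days — i.e. when November 1 is one of Wednesday/Tuesday.
November 1 by year: 1904:Tue✓ 1905:Wed✓ 1906:Thu 1907:Fri 1908:Sun 1909:Mon 1910:Tue✓ 1911:Wed✓ 1912:Fri 1913:Sat 1914:Sun 1915:Mon 1916:Wed✓ 1917:Thu 1918:Fri 1919:Sat 1920:Mon 1921:Tue✓ 1922:Wed✓ 1923:Thu 1924:Sat 1925:Sun 1926:Mon 1927:Tue✓ 1928:Thu 1929:Fri 1930:Sat 1931:Sun 1932:Tue✓ 1933:Wed✓
Years with five Wednesdays: 1904, 1905, 1910, 1911, 1916, 1921, 1922, 1927, 1932, 1933 → 10.

10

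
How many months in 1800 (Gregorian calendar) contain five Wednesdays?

A month of length L has five Wednesdays iff its first Wednesday is on day ≤ L−28 (so day 1–3 in a 31-day month, 1–2 in a 30-day month, day 1 in a leap February).
Checking each month of 1800: Jan starts Wed (31d) ✓; Feb starts Sat (28d); Mar starts Sat (31d); Apr starts Tue (30d) ✓; May starts Thu (31d); Jun starts Sun (30d); Jul starts Tue (31d) ✓; Aug starts Fri (31d); Sep starts Mon (30d); Oct starts Wed (31d) ✓; Nov starts Sat (30d); Dec starts Mon (31d) ✓.
Five-Wednesday months: January, April, July, October, December → 5.

5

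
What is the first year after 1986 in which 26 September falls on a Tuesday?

1989

From one year to the next, a fixed date's weekday advances by 1, or by 2 when a Feb 29 lies between the two dates.
1986: September 26 is Friday.
1987: Saturday (+1)
1988: Monday (+2)
1989: Tuesday (+1)
26 September falls on a Tuesday in 1989.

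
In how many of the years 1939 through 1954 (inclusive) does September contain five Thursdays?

September has 30 days; it has five Thursdays when Thursday falls among the first (month-length − 28) days — i.e. when September 1 is one of Thursday/Wednesday.
September 1 by year: 1939:Fri 1940:Sun 1941:Mon 1942:Tue 1943:Wed✓ 1944:Fri 1945:Sat 1946:Sun 1947:Mon 1948:Wed✓ 1949:Thu✓ 1950:Fri 1951:Sat 1952:Mon 1953:Tue 1954:Wed✓
Years with five Thursdays: 1943, 1948, 1949, 1954 → 4.

4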